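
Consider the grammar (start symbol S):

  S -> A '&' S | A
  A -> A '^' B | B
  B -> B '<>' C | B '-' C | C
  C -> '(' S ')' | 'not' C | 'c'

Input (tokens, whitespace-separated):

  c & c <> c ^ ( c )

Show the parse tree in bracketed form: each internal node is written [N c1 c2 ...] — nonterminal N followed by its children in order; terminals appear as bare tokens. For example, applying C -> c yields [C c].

[S [A [B [C c]]] & [S [A [A [B [B [C c]] <> [C c]]] ^ [B [C ( [S [A [B [C c]]]] )]]]]]

S
A & S
B & S
C & S
c & S
c & A
c & A ^ B
c & B ^ B
c & B <> C ^ B
c & C <> C ^ B
c & c <> C ^ B
c & c <> c ^ B
c & c <> c ^ C
c & c <> c ^ ( S )
c & c <> c ^ ( A )
c & c <> c ^ ( B )
c & c <> c ^ ( C )
c & c <> c ^ ( c )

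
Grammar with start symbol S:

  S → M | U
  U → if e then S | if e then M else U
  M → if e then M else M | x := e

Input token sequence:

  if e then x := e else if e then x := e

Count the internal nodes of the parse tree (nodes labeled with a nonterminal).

[S [U if e then [M x := e] else [U if e then [S [M x := e]]]]]

6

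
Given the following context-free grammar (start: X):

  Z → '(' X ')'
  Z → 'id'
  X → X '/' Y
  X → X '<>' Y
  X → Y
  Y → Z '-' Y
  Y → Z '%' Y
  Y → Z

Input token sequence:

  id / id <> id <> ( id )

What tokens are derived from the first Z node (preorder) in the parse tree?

[X [X [X [X [Y [Z id]]] / [Y [Z id]]] <> [Y [Z id]]] <> [Y [Z ( [X [Y [Z id]]] )]]]

id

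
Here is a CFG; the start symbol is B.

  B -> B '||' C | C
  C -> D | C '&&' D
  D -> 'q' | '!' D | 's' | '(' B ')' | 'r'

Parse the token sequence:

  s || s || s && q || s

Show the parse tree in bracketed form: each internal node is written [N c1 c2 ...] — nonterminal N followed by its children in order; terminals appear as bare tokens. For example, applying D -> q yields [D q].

[B [B [B [B [C [D s]]] || [C [D s]]] || [C [C [D s]] && [D q]]] || [C [D s]]]

B
B || C
B || C || C
B || C || C || C
C || C || C || C
D || C || C || C
s || C || C || C
s || D || C || C
s || s || C || C
s || s || C && D || C
s || s || D && D || C
s || s || s && D || C
s || s || s && q || C
s || s || s && q || D
s || s || s && q || s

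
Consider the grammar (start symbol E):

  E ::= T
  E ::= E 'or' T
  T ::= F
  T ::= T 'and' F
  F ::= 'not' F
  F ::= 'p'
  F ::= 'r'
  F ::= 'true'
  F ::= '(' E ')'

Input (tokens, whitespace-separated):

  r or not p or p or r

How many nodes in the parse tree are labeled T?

[E [E [E [E [T [F r]]] or [T [F not [F p]]]] or [T [F p]]] or [T [F r]]]

4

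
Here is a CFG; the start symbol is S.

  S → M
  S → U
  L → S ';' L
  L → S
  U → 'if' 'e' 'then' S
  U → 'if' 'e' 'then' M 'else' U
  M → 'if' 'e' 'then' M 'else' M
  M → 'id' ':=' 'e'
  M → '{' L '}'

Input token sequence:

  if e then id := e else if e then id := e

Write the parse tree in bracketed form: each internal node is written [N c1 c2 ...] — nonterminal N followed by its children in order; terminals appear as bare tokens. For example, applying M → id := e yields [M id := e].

[S [U if e then [M id := e] else [U if e then [S [M id := e]]]]]

S
U
if e then M else U
if e then id := e else U
if e then id := e else if e then S
if e then id := e else if e then M
if e then id := e else if e then id := e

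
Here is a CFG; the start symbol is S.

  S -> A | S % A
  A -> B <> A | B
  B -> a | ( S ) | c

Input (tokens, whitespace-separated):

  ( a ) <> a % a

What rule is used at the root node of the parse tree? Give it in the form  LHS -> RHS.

S -> S % A

[S [S [A [B ( [S [A [B a]]] )] <> [A [B a]]]] % [A [B a]]]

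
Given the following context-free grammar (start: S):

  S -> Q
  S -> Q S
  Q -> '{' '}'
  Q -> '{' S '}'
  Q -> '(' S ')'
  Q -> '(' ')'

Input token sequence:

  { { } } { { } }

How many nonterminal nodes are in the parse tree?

8

[S [Q { [S [Q { }]] }] [S [Q { [S [Q { }]] }]]]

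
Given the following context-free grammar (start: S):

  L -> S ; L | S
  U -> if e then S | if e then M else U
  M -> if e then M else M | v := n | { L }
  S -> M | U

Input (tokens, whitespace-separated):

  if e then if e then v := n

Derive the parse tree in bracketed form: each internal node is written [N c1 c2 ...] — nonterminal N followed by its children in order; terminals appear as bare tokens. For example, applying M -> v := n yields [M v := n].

S
U
if e then S
if e then U
if e then if e then S
if e then if e then M
if e then if e then v := n

[S [U if e then [S [U if e then [S [M v := n]]]]]]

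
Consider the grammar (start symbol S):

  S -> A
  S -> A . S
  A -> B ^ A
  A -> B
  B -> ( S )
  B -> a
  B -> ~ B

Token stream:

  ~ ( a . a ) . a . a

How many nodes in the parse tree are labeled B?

[S [A [B ~ [B ( [S [A [B a]] . [S [A [B a]]]] )]]] . [S [A [B a]] . [S [A [B a]]]]]

6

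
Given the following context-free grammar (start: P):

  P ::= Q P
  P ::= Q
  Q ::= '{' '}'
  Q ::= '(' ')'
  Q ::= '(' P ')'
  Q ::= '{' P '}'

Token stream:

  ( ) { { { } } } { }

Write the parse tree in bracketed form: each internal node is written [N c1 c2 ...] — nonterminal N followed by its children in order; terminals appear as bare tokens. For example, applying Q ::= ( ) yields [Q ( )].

P
Q P
( ) P
( ) Q P
( ) { P } P
( ) { Q } P
( ) { { P } } P
( ) { { Q } } P
( ) { { { } } } P
( ) { { { } } } Q
( ) { { { } } } { }

[P [Q ( )] [P [Q { [P [Q { [P [Q { }]] }]] }] [P [Q { }]]]]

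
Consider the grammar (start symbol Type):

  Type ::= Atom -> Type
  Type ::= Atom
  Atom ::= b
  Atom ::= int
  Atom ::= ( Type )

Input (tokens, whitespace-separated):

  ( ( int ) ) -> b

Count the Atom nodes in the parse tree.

4

[Type [Atom ( [Type [Atom ( [Type [Atom int]] )]] )] -> [Type [Atom b]]]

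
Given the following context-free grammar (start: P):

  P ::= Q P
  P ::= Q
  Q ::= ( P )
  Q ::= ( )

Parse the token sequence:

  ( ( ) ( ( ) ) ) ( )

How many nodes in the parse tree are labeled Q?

[P [Q ( [P [Q ( )] [P [Q ( [P [Q ( )]] )]]] )] [P [Q ( )]]]

5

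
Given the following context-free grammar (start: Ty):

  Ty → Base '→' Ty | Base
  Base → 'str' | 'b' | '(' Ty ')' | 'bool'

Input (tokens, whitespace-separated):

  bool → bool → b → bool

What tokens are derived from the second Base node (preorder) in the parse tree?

[Ty [Base bool] → [Ty [Base bool] → [Ty [Base b] → [Ty [Base bool]]]]]

bool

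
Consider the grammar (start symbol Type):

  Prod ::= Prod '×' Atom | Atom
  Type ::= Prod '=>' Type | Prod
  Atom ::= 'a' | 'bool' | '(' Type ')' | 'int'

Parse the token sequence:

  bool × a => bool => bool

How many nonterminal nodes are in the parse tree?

[Type [Prod [Prod [Atom bool]] × [Atom a]] => [Type [Prod [Atom bool]] => [Type [Prod [Atom bool]]]]]

11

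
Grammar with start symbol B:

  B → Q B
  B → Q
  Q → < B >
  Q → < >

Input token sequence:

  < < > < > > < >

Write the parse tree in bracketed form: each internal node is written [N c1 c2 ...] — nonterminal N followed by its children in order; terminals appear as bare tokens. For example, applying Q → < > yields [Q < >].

B
Q B
< B > B
< Q B > B
< < > B > B
< < > Q > B
< < > < > > B
< < > < > > Q
< < > < > > < >

[B [Q < [B [Q < >] [B [Q < >]]] >] [B [Q < >]]]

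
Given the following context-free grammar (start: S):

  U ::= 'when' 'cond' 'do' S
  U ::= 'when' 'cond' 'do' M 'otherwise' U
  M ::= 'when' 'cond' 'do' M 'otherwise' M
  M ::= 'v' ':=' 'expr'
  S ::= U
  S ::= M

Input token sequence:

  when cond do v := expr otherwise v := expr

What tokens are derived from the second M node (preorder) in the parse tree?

[S [M when cond do [M v := expr] otherwise [M v := expr]]]

v := expr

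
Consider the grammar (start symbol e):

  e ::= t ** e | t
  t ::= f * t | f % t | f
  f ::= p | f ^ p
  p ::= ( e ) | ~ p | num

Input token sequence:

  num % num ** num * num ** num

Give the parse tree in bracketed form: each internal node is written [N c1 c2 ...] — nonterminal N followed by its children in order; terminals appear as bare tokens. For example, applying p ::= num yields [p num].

[e [t [f [p num]] % [t [f [p num]]]] ** [e [t [f [p num]] * [t [f [p num]]]] ** [e [t [f [p num]]]]]]

e
t ** e
f % t ** e
p % t ** e
num % t ** e
num % f ** e
num % p ** e
num % num ** e
num % num ** t ** e
num % num ** f * t ** e
num % num ** p * t ** e
num % num ** num * t ** e
num % num ** num * f ** e
num % num ** num * p ** e
num % num ** num * num ** e
num % num ** num * num ** t
num % num ** num * num ** f
num % num ** num * num ** p
num % num ** num * num ** num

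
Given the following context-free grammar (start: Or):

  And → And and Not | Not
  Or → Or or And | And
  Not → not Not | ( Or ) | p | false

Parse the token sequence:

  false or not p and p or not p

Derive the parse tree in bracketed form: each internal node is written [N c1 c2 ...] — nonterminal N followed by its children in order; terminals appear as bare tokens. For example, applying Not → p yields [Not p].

Or
Or or And
Or or And or And
And or And or And
Not or And or And
false or And or And
false or And and Not or And
false or Not and Not or And
false or not Not and Not or And
false or not p and Not or And
false or not p and p or And
false or not p and p or Not
false or not p and p or not Not
false or not p and p or not p

[Or [Or [Or [And [Not false]]] or [And [And [Not not [Not p]]] and [Not p]]] or [And [Not not [Not p]]]]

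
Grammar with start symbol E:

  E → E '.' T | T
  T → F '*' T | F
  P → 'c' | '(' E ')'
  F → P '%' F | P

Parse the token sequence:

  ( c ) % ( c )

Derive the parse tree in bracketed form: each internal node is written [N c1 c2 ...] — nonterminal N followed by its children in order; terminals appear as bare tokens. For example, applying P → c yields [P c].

E
T
F
P % F
( E ) % F
( T ) % F
( F ) % F
( P ) % F
( c ) % F
( c ) % P
( c ) % ( E )
( c ) % ( T )
( c ) % ( F )
( c ) % ( P )
( c ) % ( c )

[E [T [F [P ( [E [T [F [P c]]]] )] % [F [P ( [E [T [F [P c]]]] )]]]]]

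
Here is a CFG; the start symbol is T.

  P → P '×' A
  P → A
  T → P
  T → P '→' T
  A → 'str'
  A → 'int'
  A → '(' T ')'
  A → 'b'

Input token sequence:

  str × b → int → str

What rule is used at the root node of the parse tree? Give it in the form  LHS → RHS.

T → P '→' T

[T [P [P [A str]] × [A b]] → [T [P [A int]] → [T [P [A str]]]]]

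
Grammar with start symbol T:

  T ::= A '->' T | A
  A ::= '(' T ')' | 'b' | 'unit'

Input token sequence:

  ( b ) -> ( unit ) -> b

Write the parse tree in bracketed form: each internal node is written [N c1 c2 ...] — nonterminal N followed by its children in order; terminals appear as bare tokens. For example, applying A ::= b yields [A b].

T
A -> T
( T ) -> T
( A ) -> T
( b ) -> T
( b ) -> A -> T
( b ) -> ( T ) -> T
( b ) -> ( A ) -> T
( b ) -> ( unit ) -> T
( b ) -> ( unit ) -> A
( b ) -> ( unit ) -> b

[T [A ( [T [A b]] )] -> [T [A ( [T [A unit]] )] -> [T [A b]]]]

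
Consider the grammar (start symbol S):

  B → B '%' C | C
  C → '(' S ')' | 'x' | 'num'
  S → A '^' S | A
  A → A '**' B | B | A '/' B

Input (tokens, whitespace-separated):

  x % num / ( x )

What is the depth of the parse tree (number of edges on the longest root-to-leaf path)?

[S [A [A [B [B [C x]] % [C num]]] / [B [C ( [S [A [B [C x]]]] )]]]]

8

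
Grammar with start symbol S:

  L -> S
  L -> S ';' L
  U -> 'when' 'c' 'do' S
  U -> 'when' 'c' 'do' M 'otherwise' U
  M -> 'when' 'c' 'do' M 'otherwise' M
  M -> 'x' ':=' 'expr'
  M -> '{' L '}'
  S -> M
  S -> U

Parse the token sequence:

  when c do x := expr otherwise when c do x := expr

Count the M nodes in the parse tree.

[S [U when c do [M x := expr] otherwise [U when c do [S [M x := expr]]]]]

2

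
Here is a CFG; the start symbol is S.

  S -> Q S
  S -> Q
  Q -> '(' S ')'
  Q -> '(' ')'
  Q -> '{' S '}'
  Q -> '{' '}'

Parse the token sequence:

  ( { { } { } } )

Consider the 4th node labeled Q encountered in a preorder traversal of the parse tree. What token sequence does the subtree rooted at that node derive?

[S [Q ( [S [Q { [S [Q { }] [S [Q { }]]] }]] )]]

{ }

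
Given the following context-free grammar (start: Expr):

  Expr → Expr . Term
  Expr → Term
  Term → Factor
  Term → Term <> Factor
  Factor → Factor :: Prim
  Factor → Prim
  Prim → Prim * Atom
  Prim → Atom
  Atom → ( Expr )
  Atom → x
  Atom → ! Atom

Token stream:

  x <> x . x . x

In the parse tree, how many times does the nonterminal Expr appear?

[Expr [Expr [Expr [Term [Term [Factor [Prim [Atom x]]]] <> [Factor [Prim [Atom x]]]]] . [Term [Factor [Prim [Atom x]]]]] . [Term [Factor [Prim [Atom x]]]]]

3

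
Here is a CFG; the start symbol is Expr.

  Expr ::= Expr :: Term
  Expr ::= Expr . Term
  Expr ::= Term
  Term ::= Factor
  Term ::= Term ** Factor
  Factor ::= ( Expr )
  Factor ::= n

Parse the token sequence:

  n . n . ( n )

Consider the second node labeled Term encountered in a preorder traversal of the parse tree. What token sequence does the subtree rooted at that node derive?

n

[Expr [Expr [Expr [Term [Factor n]]] . [Term [Factor n]]] . [Term [Factor ( [Expr [Term [Factor n]]] )]]]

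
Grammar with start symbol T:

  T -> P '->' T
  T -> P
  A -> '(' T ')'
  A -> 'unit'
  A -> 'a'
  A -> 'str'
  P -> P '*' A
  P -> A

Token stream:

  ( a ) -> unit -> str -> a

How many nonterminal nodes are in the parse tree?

15

[T [P [A ( [T [P [A a]]] )]] -> [T [P [A unit]] -> [T [P [A str]] -> [T [P [A a]]]]]]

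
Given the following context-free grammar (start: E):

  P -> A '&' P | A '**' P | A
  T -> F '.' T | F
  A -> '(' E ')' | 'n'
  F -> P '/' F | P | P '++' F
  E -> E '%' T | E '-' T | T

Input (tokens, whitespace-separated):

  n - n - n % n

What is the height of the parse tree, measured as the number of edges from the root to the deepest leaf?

[E [E [E [E [T [F [P [A n]]]]] - [T [F [P [A n]]]]] - [T [F [P [A n]]]]] % [T [F [P [A n]]]]]

8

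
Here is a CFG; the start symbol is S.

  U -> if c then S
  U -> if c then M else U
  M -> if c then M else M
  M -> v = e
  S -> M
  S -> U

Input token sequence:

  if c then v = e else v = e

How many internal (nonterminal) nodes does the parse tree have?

4

[S [M if c then [M v = e] else [M v = e]]]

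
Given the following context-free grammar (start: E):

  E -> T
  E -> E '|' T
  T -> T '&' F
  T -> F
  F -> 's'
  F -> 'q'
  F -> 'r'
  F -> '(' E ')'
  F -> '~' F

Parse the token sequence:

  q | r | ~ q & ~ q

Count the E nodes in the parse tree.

3

[E [E [E [T [F q]]] | [T [F r]]] | [T [T [F ~ [F q]]] & [F ~ [F q]]]]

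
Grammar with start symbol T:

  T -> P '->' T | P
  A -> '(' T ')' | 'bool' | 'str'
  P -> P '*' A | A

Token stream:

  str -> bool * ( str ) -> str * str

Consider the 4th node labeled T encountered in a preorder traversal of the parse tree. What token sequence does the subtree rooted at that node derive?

str * str

[T [P [A str]] -> [T [P [P [A bool]] * [A ( [T [P [A str]]] )]] -> [T [P [P [A str]] * [A str]]]]]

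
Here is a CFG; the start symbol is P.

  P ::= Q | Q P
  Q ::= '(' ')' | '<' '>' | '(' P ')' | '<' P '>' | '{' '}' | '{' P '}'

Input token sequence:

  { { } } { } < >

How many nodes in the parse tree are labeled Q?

[P [Q { [P [Q { }]] }] [P [Q { }] [P [Q < >]]]]

4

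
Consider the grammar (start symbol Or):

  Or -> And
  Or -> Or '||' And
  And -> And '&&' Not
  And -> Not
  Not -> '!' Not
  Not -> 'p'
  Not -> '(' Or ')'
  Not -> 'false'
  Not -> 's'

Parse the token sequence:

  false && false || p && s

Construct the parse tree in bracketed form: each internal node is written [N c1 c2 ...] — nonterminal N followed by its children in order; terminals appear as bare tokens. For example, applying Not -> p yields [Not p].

Or
Or || And
And || And
And && Not || And
Not && Not || And
false && Not || And
false && false || And
false && false || And && Not
false && false || Not && Not
false && false || p && Not
false && false || p && s

[Or [Or [And [And [Not false]] && [Not false]]] || [And [And [Not p]] && [Not s]]]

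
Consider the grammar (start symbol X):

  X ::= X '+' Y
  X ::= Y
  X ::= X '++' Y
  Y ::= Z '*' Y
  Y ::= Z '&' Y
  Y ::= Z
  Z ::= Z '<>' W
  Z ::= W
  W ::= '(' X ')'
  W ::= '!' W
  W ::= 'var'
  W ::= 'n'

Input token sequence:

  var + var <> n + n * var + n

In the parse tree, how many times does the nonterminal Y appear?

5

[X [X [X [X [Y [Z [W var]]]] + [Y [Z [Z [W var]] <> [W n]]]] + [Y [Z [W n]] * [Y [Z [W var]]]]] + [Y [Z [W n]]]]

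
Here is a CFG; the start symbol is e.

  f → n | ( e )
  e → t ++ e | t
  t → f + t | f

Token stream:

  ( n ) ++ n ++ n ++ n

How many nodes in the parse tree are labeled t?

5

[e [t [f ( [e [t [f n]]] )]] ++ [e [t [f n]] ++ [e [t [f n]] ++ [e [t [f n]]]]]]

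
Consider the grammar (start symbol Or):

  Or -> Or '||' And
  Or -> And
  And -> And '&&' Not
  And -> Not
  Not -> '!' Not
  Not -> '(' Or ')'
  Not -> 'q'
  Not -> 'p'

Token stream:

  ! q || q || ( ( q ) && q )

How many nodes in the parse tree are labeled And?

6

[Or [Or [Or [And [Not ! [Not q]]]] || [And [Not q]]] || [And [Not ( [Or [And [And [Not ( [Or [And [Not q]]] )]] && [Not q]]] )]]]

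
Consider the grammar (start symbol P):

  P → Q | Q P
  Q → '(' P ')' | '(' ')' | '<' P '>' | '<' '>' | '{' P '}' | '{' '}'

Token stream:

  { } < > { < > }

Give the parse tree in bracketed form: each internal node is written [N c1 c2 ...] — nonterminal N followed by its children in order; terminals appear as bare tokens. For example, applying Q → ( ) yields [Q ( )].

[P [Q { }] [P [Q < >] [P [Q { [P [Q < >]] }]]]]

P
Q P
{ } P
{ } Q P
{ } < > P
{ } < > Q
{ } < > { P }
{ } < > { Q }
{ } < > { < > }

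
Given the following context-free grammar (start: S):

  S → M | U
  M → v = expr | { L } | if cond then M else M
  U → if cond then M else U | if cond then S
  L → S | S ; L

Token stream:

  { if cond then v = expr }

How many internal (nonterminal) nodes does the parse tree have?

7

[S [M { [L [S [U if cond then [S [M v = expr]]]]] }]]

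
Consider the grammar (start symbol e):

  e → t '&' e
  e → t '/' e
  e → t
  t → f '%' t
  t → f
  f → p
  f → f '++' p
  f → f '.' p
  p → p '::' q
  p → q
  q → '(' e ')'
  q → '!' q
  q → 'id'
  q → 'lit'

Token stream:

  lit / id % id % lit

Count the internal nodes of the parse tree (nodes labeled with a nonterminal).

18

[e [t [f [p [q lit]]]] / [e [t [f [p [q id]]] % [t [f [p [q id]]] % [t [f [p [q lit]]]]]]]]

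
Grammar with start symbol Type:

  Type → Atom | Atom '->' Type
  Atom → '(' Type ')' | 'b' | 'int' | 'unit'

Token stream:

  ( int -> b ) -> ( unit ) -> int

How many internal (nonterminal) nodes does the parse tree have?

[Type [Atom ( [Type [Atom int] -> [Type [Atom b]]] )] -> [Type [Atom ( [Type [Atom unit]] )] -> [Type [Atom int]]]]

12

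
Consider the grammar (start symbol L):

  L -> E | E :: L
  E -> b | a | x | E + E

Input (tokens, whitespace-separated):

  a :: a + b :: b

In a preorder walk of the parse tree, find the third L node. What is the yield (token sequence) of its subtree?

[L [E a] :: [L [E [E a] + [E b]] :: [L [E b]]]]

b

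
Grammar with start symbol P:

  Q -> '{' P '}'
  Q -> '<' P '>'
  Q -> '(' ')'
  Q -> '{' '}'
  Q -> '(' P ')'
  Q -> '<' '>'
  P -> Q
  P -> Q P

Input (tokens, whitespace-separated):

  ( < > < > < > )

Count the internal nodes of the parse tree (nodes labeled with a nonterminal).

[P [Q ( [P [Q < >] [P [Q < >] [P [Q < >]]]] )]]

8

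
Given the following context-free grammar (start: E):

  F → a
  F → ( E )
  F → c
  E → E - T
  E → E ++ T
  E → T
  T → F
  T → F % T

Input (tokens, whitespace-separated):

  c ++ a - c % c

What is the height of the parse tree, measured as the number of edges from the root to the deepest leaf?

5

[E [E [E [T [F c]]] ++ [T [F a]]] - [T [F c] % [T [F c]]]]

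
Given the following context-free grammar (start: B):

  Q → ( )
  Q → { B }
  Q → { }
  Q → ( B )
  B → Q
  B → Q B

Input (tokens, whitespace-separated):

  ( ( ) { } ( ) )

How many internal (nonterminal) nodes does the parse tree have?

8

[B [Q ( [B [Q ( )] [B [Q { }] [B [Q ( )]]]] )]]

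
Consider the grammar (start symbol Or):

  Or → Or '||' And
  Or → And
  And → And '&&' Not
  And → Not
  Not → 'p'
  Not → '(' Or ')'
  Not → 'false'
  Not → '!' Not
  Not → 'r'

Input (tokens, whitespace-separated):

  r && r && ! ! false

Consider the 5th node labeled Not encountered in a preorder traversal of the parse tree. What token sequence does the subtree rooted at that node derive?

[Or [And [And [And [Not r]] && [Not r]] && [Not ! [Not ! [Not false]]]]]

false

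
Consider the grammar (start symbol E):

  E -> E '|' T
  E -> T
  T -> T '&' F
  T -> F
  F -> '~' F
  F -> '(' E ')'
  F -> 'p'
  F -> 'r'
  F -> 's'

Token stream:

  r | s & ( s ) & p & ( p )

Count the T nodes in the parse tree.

7

[E [E [T [F r]]] | [T [T [T [T [F s]] & [F ( [E [T [F s]]] )]] & [F p]] & [F ( [E [T [F p]]] )]]]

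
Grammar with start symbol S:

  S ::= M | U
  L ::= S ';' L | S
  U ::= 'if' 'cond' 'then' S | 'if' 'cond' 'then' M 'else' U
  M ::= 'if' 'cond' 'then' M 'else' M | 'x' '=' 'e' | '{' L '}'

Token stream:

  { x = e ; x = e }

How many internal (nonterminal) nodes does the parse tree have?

[S [M { [L [S [M x = e]] ; [L [S [M x = e]]]] }]]

8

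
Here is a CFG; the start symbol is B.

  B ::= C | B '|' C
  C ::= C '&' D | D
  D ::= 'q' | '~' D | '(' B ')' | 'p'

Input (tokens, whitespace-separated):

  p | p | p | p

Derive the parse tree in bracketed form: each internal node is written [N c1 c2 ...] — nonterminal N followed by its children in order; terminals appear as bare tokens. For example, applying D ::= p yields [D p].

[B [B [B [B [C [D p]]] | [C [D p]]] | [C [D p]]] | [C [D p]]]

B
B | C
B | C | C
B | C | C | C
C | C | C | C
D | C | C | C
p | C | C | C
p | D | C | C
p | p | C | C
p | p | D | C
p | p | p | C
p | p | p | D
p | p | p | p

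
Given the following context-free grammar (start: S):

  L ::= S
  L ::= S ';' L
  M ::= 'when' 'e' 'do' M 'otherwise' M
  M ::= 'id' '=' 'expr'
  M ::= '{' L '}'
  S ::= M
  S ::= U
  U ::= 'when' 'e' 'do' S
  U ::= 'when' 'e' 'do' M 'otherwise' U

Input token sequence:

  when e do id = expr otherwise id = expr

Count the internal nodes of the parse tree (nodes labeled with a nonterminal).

[S [M when e do [M id = expr] otherwise [M id = expr]]]

4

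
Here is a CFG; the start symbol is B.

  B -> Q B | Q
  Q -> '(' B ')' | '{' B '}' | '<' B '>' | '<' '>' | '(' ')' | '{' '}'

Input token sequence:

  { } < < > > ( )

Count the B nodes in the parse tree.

4

[B [Q { }] [B [Q < [B [Q < >]] >] [B [Q ( )]]]]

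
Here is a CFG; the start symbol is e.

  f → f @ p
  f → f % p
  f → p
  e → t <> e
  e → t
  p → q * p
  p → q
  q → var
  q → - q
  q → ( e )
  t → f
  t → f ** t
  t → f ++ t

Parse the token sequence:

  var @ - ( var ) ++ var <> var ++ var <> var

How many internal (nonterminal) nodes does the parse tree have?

32

[e [t [f [f [p [q var]]] @ [p [q - [q ( [e [t [f [p [q var]]]]] )]]]] ++ [t [f [p [q var]]]]] <> [e [t [f [p [q var]]] ++ [t [f [p [q var]]]]] <> [e [t [f [p [q var]]]]]]]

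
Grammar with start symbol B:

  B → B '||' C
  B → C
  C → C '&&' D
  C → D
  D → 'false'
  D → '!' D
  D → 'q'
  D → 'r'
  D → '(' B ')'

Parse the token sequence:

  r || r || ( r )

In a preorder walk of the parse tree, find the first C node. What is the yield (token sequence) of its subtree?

[B [B [B [C [D r]]] || [C [D r]]] || [C [D ( [B [C [D r]]] )]]]

r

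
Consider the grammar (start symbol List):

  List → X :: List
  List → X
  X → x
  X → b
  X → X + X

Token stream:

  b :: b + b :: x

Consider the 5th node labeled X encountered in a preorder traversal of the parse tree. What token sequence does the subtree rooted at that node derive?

x

[List [X b] :: [List [X [X b] + [X b]] :: [List [X x]]]]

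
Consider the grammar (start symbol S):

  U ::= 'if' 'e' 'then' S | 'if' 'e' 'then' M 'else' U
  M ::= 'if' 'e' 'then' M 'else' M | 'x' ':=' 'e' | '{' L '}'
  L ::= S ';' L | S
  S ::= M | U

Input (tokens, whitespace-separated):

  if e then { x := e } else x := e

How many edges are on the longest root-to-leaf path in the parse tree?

6

[S [M if e then [M { [L [S [M x := e]]] }] else [M x := e]]]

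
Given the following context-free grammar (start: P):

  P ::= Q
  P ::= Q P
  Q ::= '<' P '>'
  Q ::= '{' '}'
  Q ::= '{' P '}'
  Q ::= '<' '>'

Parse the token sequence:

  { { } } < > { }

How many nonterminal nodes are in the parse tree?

8

[P [Q { [P [Q { }]] }] [P [Q < >] [P [Q { }]]]]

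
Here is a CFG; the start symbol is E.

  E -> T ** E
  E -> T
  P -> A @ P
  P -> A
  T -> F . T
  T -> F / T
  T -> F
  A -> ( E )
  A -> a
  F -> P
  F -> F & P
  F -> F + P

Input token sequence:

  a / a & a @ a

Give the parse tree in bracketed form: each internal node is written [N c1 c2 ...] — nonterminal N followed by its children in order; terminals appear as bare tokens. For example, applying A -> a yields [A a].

[E [T [F [P [A a]]] / [T [F [F [P [A a]]] & [P [A a] @ [P [A a]]]]]]]

E
T
F / T
P / T
A / T
a / T
a / F
a / F & P
a / P & P
a / A & P
a / a & P
a / a & A @ P
a / a & a @ P
a / a & a @ A
a / a & a @ a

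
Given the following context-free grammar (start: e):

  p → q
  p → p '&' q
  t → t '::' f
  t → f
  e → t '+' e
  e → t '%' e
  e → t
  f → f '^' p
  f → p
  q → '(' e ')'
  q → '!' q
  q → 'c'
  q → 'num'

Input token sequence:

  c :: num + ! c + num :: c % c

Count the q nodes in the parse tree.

[e [t [t [f [p [q c]]]] :: [f [p [q num]]]] + [e [t [f [p [q ! [q c]]]]] + [e [t [t [f [p [q num]]]] :: [f [p [q c]]]] % [e [t [f [p [q c]]]]]]]]

7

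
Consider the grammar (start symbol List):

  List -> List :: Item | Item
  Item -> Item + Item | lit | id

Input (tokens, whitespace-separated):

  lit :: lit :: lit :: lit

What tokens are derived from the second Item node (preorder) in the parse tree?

[List [List [List [List [Item lit]] :: [Item lit]] :: [Item lit]] :: [Item lit]]

lit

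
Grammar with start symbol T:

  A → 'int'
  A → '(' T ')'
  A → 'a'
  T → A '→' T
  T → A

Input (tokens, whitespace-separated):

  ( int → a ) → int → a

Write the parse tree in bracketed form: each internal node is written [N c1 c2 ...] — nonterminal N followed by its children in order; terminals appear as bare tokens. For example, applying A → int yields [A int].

[T [A ( [T [A int] → [T [A a]]] )] → [T [A int] → [T [A a]]]]

T
A → T
( T ) → T
( A → T ) → T
( int → T ) → T
( int → A ) → T
( int → a ) → T
( int → a ) → A → T
( int → a ) → int → T
( int → a ) → int → A
( int → a ) → int → a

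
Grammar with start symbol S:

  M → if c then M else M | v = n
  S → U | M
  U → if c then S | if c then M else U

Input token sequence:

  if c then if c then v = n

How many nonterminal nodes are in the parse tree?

[S [U if c then [S [U if c then [S [M v = n]]]]]]

6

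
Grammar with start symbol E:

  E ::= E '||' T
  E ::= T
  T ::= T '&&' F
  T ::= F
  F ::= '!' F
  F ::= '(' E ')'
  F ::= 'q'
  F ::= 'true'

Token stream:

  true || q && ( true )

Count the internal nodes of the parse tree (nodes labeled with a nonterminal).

11

[E [E [T [F true]]] || [T [T [F q]] && [F ( [E [T [F true]]] )]]]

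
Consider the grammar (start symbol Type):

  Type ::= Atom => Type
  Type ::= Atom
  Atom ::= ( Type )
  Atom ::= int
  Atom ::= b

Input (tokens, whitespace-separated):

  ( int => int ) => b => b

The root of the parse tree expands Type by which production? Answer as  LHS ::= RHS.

Type ::= Atom => Type

[Type [Atom ( [Type [Atom int] => [Type [Atom int]]] )] => [Type [Atom b] => [Type [Atom b]]]]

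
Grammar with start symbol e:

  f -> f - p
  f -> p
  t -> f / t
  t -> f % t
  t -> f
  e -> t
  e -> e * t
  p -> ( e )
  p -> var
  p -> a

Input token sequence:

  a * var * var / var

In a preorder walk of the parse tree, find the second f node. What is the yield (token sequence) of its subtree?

[e [e [e [t [f [p a]]]] * [t [f [p var]]]] * [t [f [p var]] / [t [f [p var]]]]]

var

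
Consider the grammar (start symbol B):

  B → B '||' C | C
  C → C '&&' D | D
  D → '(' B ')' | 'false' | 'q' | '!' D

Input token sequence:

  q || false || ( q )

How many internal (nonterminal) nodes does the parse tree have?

12

[B [B [B [C [D q]]] || [C [D false]]] || [C [D ( [B [C [D q]]] )]]]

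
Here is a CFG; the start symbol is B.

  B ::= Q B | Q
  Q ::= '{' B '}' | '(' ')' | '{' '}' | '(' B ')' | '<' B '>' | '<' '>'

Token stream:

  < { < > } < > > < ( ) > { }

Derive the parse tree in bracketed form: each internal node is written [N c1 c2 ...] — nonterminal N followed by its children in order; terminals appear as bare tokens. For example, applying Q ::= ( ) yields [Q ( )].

B
Q B
< B > B
< Q B > B
< { B } B > B
< { Q } B > B
< { < > } B > B
< { < > } Q > B
< { < > } < > > B
< { < > } < > > Q B
< { < > } < > > < B > B
< { < > } < > > < Q > B
< { < > } < > > < ( ) > B
< { < > } < > > < ( ) > Q
< { < > } < > > < ( ) > { }

[B [Q < [B [Q { [B [Q < >]] }] [B [Q < >]]] >] [B [Q < [B [Q ( )]] >] [B [Q { }]]]]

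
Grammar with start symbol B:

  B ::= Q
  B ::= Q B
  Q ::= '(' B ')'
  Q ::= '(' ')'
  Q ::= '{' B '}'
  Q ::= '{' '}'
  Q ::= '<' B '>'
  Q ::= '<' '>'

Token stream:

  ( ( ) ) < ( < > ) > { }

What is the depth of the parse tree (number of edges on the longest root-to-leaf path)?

[B [Q ( [B [Q ( )]] )] [B [Q < [B [Q ( [B [Q < >]] )]] >] [B [Q { }]]]]

7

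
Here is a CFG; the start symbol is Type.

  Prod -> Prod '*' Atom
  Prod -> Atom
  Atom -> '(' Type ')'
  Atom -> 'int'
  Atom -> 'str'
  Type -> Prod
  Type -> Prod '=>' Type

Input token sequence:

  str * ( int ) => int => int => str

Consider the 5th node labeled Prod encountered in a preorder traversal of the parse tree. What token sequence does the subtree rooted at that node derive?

int

[Type [Prod [Prod [Atom str]] * [Atom ( [Type [Prod [Atom int]]] )]] => [Type [Prod [Atom int]] => [Type [Prod [Atom int]] => [Type [Prod [Atom str]]]]]]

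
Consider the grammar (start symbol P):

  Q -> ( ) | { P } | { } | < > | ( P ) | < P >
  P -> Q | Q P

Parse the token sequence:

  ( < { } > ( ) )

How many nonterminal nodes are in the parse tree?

[P [Q ( [P [Q < [P [Q { }]] >] [P [Q ( )]]] )]]

8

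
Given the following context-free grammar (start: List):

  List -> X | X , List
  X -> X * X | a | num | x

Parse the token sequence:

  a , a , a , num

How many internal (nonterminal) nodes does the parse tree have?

8

[List [X a] , [List [X a] , [List [X a] , [List [X num]]]]]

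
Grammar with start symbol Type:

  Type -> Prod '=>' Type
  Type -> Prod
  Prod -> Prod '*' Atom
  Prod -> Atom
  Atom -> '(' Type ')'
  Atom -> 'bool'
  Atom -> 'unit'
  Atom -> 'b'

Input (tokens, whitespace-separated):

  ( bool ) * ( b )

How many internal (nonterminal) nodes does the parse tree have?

11

[Type [Prod [Prod [Atom ( [Type [Prod [Atom bool]]] )]] * [Atom ( [Type [Prod [Atom b]]] )]]]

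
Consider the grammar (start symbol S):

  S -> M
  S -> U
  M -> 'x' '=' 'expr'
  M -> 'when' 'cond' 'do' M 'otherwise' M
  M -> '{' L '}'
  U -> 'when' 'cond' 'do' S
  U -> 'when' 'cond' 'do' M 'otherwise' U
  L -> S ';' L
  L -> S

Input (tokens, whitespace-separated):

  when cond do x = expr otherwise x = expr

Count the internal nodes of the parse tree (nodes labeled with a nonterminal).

[S [M when cond do [M x = expr] otherwise [M x = expr]]]

4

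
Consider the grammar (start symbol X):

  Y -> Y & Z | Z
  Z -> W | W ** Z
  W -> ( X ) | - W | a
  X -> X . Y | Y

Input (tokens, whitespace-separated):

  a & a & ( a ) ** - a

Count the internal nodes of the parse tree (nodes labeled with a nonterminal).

[X [Y [Y [Y [Z [W a]]] & [Z [W a]]] & [Z [W ( [X [Y [Z [W a]]]] )] ** [Z [W - [W a]]]]]]

17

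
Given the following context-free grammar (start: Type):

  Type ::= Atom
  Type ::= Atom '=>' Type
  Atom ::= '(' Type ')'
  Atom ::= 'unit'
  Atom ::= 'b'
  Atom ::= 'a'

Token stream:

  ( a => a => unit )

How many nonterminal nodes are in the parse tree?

8

[Type [Atom ( [Type [Atom a] => [Type [Atom a] => [Type [Atom unit]]]] )]]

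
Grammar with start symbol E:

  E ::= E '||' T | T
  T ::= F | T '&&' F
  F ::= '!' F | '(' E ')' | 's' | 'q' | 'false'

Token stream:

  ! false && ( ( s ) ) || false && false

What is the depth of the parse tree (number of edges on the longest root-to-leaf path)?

[E [E [T [T [F ! [F false]]] && [F ( [E [T [F ( [E [T [F s]]] )]]] )]]] || [T [T [F false]] && [F false]]]

10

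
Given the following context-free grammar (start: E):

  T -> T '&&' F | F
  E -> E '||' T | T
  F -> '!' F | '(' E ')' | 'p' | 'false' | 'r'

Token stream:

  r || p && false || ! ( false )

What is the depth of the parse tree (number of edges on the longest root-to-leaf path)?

7

[E [E [E [T [F r]]] || [T [T [F p]] && [F false]]] || [T [F ! [F ( [E [T [F false]]] )]]]]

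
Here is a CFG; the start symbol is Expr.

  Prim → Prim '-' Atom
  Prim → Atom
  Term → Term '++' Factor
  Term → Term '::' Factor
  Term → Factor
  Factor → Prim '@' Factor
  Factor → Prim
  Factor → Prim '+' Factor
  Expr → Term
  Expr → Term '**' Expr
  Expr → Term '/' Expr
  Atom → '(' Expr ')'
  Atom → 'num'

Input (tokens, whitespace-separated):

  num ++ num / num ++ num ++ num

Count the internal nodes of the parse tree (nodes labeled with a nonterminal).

[Expr [Term [Term [Factor [Prim [Atom num]]]] ++ [Factor [Prim [Atom num]]]] / [Expr [Term [Term [Term [Factor [Prim [Atom num]]]] ++ [Factor [Prim [Atom num]]]] ++ [Factor [Prim [Atom num]]]]]]

22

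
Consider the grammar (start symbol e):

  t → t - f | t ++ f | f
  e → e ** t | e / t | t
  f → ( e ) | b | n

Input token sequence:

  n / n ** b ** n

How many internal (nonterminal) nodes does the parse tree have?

12

[e [e [e [e [t [f n]]] / [t [f n]]] ** [t [f b]]] ** [t [f n]]]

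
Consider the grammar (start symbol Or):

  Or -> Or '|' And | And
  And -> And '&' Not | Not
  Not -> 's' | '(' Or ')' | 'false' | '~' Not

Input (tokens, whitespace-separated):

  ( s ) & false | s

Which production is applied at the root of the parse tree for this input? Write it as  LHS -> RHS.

[Or [Or [And [And [Not ( [Or [And [Not s]]] )]] & [Not false]]] | [And [Not s]]]

Or -> Or '|' And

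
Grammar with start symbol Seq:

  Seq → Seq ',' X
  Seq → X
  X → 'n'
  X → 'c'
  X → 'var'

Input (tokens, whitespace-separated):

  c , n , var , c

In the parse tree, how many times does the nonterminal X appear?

[Seq [Seq [Seq [Seq [X c]] , [X n]] , [X var]] , [X c]]

4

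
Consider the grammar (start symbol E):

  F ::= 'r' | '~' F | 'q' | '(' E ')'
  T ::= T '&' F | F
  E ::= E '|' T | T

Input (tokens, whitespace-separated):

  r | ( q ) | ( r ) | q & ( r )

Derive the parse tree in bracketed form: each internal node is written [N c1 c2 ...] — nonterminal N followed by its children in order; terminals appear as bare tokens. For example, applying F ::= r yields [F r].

E
E | T
E | T | T
E | T | T | T
T | T | T | T
F | T | T | T
r | T | T | T
r | F | T | T
r | ( E ) | T | T
r | ( T ) | T | T
r | ( F ) | T | T
r | ( q ) | T | T
r | ( q ) | F | T
r | ( q ) | ( E ) | T
r | ( q ) | ( T ) | T
r | ( q ) | ( F ) | T
r | ( q ) | ( r ) | T
r | ( q ) | ( r ) | T & F
r | ( q ) | ( r ) | F & F
r | ( q ) | ( r ) | q & F
r | ( q ) | ( r ) | q & ( E )
r | ( q ) | ( r ) | q & ( T )
r | ( q ) | ( r ) | q & ( F )
r | ( q ) | ( r ) | q & ( r )

[E [E [E [E [T [F r]]] | [T [F ( [E [T [F q]]] )]]] | [T [F ( [E [T [F r]]] )]]] | [T [T [F q]] & [F ( [E [T [F r]]] )]]]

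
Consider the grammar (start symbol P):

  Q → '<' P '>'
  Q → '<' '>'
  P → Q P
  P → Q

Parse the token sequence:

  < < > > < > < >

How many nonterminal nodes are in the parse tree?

[P [Q < [P [Q < >]] >] [P [Q < >] [P [Q < >]]]]

8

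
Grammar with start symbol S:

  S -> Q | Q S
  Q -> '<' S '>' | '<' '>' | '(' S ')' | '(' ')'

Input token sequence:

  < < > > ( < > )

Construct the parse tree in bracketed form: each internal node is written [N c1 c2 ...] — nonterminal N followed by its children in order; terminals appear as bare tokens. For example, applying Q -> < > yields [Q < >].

S
Q S
< S > S
< Q > S
< < > > S
< < > > Q
< < > > ( S )
< < > > ( Q )
< < > > ( < > )

[S [Q < [S [Q < >]] >] [S [Q ( [S [Q < >]] )]]]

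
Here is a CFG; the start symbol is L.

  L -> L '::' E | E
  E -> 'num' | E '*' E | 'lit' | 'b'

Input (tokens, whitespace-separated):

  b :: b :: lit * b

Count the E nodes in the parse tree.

[L [L [L [E b]] :: [E b]] :: [E [E lit] * [E b]]]

5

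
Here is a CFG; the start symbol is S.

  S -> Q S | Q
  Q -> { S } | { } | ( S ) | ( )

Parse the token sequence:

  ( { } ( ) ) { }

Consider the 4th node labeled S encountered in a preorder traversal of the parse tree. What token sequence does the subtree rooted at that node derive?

[S [Q ( [S [Q { }] [S [Q ( )]]] )] [S [Q { }]]]

{ }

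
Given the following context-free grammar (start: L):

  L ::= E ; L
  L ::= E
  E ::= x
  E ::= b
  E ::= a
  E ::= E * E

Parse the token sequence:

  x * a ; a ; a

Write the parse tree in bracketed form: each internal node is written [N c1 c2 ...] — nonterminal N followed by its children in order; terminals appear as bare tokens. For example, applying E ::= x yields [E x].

[L [E [E x] * [E a]] ; [L [E a] ; [L [E a]]]]

L
E ; L
E * E ; L
x * E ; L
x * a ; L
x * a ; E ; L
x * a ; a ; L
x * a ; a ; E
x * a ; a ; a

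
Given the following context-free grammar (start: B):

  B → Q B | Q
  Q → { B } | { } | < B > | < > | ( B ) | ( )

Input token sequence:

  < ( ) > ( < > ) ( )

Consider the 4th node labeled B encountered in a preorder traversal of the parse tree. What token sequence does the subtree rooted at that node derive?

[B [Q < [B [Q ( )]] >] [B [Q ( [B [Q < >]] )] [B [Q ( )]]]]

< >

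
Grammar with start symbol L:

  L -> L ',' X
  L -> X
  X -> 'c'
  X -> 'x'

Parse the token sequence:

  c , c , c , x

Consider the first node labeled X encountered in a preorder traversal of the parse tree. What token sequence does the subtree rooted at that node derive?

c

[L [L [L [L [X c]] , [X c]] , [X c]] , [X x]]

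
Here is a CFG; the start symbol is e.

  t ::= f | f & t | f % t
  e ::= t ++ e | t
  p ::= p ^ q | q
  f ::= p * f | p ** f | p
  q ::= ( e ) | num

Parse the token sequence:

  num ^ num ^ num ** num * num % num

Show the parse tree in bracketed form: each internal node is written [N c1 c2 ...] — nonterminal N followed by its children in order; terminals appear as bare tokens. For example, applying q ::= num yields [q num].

e
t
f % t
p ** f % t
p ^ q ** f % t
p ^ q ^ q ** f % t
q ^ q ^ q ** f % t
num ^ q ^ q ** f % t
num ^ num ^ q ** f % t
num ^ num ^ num ** f % t
num ^ num ^ num ** p * f % t
num ^ num ^ num ** q * f % t
num ^ num ^ num ** num * f % t
num ^ num ^ num ** num * p % t
num ^ num ^ num ** num * q % t
num ^ num ^ num ** num * num % t
num ^ num ^ num ** num * num % f
num ^ num ^ num ** num * num % p
num ^ num ^ num ** num * num % q
num ^ num ^ num ** num * num % num

[e [t [f [p [p [p [q num]] ^ [q num]] ^ [q num]] ** [f [p [q num]] * [f [p [q num]]]]] % [t [f [p [q num]]]]]]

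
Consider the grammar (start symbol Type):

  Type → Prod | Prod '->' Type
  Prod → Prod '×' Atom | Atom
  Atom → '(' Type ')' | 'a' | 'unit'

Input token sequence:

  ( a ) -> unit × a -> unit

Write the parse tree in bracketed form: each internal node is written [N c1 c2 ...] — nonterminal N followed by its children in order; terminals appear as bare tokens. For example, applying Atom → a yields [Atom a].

Type
Prod -> Type
Atom -> Type
( Type ) -> Type
( Prod ) -> Type
( Atom ) -> Type
( a ) -> Type
( a ) -> Prod -> Type
( a ) -> Prod × Atom -> Type
( a ) -> Atom × Atom -> Type
( a ) -> unit × Atom -> Type
( a ) -> unit × a -> Type
( a ) -> unit × a -> Prod
( a ) -> unit × a -> Atom
( a ) -> unit × a -> unit

[Type [Prod [Atom ( [Type [Prod [Atom a]]] )]] -> [Type [Prod [Prod [Atom unit]] × [Atom a]] -> [Type [Prod [Atom unit]]]]]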